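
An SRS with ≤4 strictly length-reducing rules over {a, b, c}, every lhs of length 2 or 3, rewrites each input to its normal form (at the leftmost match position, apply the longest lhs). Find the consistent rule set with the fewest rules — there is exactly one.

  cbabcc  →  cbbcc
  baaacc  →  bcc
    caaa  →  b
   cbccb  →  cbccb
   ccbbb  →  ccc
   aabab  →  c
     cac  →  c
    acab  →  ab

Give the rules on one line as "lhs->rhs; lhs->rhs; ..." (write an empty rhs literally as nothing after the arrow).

  | cbabcc => cbbcc
  | baaacc => baacc => bacc => bcc
  | caaa => aa => b
  | cbccb

aa->b; ba->b; bbb->c; ca->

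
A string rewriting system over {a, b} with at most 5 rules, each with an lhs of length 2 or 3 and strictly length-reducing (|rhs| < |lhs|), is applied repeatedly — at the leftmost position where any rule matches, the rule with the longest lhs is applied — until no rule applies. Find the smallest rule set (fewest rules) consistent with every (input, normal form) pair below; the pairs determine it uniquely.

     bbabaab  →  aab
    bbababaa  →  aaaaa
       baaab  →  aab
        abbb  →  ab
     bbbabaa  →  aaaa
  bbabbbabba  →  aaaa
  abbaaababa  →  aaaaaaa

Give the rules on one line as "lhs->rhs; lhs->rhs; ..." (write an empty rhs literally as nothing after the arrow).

ba->a; baa->a; bab->aa; bb->

  | bbabaab => abaab => aab
  | bbababaa => ababaa => aaaaa
  | baaab => aab
  | abbb => ab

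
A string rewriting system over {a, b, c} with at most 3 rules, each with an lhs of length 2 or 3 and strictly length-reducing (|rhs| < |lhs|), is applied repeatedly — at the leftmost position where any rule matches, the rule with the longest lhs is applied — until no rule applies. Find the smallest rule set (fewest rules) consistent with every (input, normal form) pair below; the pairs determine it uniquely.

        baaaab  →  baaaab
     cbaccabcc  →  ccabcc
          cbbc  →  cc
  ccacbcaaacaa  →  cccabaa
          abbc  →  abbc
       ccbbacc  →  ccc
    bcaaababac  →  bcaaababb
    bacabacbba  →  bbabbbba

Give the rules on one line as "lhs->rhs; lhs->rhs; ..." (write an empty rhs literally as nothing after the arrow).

aac->b; ac->b; cb->c

  | baaaab
  | cbaccabcc => caccabcc => cbcabcc => ccabcc
  | cbbc => cbc => cc
  | ccacbcaaacaa => ccbbcaaacaa => ccbcaaacaa => cccaaacaa => cccabaa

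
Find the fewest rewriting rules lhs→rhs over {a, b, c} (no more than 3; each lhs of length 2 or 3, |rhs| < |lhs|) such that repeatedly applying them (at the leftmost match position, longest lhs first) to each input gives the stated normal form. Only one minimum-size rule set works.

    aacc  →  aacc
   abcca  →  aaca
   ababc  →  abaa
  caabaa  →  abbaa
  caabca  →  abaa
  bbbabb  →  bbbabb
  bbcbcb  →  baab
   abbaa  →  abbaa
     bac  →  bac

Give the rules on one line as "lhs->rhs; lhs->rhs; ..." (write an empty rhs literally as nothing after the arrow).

bc->a; caa->ab

  | aacc
  | abcca => aaca
  | ababc => abaa
  | caabaa => abbaa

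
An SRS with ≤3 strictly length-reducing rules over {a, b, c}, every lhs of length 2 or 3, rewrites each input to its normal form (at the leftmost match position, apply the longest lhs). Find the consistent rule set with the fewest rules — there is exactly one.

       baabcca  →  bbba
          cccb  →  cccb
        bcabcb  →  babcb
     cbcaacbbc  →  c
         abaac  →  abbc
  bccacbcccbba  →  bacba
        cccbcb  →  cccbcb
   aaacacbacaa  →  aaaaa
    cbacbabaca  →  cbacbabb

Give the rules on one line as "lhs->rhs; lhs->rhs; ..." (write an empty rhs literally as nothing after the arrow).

  | baabcca => bbbcca => bbbca => bbba
  | cccb
  | bcabcb => babcb
  | cbcaacbbc => cbaacbbc => cbbcbbc => cbbc => c

baa->bb; ca->a; cbb->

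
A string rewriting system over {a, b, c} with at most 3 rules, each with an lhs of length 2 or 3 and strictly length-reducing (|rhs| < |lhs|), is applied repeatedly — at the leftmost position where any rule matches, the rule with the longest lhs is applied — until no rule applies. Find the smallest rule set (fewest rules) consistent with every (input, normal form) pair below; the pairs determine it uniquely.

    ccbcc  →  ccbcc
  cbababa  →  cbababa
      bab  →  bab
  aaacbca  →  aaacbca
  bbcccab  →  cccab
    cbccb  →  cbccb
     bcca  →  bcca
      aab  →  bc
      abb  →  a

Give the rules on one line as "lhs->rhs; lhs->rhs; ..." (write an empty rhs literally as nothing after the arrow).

aab->bc; bb->

  | ccbcc
  | cbababa
  | bab
  | aaacbca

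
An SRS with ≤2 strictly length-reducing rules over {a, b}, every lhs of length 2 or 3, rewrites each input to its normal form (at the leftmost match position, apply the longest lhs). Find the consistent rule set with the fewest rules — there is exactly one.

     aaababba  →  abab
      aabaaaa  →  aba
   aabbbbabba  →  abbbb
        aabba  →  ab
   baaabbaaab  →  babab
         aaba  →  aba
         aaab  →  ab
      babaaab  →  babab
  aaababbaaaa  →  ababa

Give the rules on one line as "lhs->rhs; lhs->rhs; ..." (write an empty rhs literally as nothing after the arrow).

  | aaababba => aababba => ababba => abab
  | aabaaaa => abaaaa => abaaa => abaa => aba
  | aabbbbabba => abbbbabba => abbbbba => abbbb
  | aabba => abba => ab

aa->a; bba->b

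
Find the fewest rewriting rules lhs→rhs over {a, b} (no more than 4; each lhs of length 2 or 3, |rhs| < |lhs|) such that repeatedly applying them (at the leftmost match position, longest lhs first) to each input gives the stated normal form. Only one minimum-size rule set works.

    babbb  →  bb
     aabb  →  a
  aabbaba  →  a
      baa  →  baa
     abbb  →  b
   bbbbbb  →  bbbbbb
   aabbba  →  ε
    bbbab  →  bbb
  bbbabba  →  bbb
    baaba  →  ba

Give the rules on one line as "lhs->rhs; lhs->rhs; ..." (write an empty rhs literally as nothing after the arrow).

aba->; abb->; bba->b

  | babbb => bb
  | aabb => a
  | aabbaba => aaba => a
  | baa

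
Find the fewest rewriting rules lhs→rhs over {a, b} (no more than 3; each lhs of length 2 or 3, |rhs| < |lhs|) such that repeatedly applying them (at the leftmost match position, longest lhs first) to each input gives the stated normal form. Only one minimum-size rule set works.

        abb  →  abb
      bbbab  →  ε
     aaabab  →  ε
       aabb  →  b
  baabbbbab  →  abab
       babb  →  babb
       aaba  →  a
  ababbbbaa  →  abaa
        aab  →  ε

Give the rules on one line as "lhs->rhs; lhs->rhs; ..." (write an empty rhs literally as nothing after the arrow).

  | abb
  | bbbab => aab => ε
  | aaabab => aab => ε
  | aabb => b

aab->; bbb->a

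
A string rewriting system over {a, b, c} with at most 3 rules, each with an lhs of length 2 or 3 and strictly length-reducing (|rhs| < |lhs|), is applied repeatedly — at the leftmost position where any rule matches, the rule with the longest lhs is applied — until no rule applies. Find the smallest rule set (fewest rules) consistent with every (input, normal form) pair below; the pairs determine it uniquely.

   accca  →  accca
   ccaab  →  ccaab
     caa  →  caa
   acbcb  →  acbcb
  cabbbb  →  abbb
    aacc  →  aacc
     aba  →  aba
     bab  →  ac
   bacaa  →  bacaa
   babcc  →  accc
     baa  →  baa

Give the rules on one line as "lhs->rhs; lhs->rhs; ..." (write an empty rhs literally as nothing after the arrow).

bab->ac; cab->a

  | accca
  | ccaab
  | caa
  | acbcb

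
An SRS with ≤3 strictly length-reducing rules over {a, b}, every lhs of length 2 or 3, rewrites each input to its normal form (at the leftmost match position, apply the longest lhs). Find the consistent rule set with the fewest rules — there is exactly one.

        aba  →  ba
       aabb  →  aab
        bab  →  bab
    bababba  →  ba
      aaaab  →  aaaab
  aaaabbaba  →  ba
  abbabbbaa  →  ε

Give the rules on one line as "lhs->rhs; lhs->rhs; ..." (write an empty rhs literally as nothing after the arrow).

  | aba => ba
  | aabb => aab
  | bab
  | bababba => bbabba => babba => baba => bba => ba

aba->ba; baa->; bb->b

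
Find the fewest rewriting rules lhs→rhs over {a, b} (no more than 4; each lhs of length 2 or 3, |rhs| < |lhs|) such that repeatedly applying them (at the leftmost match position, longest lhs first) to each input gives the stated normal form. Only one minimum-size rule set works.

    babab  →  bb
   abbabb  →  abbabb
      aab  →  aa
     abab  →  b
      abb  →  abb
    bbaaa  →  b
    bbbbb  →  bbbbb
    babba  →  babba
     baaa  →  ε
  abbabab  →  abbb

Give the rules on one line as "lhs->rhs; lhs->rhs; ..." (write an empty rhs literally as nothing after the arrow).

  | babab => bb
  | abbabb
  | aab => aa
  | abab => b

aab->aa; aba->; baa->ab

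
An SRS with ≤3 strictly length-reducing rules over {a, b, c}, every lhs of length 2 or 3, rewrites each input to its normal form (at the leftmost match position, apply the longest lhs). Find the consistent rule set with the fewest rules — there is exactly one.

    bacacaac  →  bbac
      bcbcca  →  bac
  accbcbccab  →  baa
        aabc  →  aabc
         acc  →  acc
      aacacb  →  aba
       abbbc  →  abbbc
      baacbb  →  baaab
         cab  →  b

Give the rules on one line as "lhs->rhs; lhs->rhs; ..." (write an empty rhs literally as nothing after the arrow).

aca->b; ca->; cb->a

  | bacacaac => bbcaac => bbac
  | bcbcca => bacca => bac
  | accbcbccab => acacbccab => bcbccab => baccab => bacb => baa
  | aabc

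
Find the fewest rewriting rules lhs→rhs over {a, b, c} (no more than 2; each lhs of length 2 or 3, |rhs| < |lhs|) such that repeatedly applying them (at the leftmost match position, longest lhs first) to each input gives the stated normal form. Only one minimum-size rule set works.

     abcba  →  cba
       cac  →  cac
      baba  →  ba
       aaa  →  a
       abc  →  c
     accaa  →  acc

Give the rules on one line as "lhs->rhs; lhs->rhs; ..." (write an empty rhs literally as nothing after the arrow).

aa->; ab->

  | abcba => cba
  | cac
  | baba => ba
  | aaa => a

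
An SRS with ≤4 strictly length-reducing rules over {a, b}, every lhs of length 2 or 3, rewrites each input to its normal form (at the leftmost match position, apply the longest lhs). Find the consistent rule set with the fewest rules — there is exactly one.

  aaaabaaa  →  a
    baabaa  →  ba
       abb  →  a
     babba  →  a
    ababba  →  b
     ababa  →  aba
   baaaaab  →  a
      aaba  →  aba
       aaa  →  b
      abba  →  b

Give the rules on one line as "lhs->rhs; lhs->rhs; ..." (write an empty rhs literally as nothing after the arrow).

  | aaaabaaa => babaaa => baaa => bb => a
  | baabaa => babaa => baa => ba
  | abb => aa => a
  | babba => bba => aa => a

aa->a; aaa->b; bab->b; bb->a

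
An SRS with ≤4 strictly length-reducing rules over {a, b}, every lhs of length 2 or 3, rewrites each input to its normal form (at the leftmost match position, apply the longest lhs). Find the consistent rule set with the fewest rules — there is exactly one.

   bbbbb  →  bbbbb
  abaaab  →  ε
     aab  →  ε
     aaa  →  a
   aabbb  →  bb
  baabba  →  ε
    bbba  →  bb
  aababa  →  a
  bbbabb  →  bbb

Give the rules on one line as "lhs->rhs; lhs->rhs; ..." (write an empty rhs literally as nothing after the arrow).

aa->a; ab->; ba->; bab->

  | bbbbb
  | abaaab => aaab => aab => ab => ε
  | aab => ab => ε
  | aaa => aa => a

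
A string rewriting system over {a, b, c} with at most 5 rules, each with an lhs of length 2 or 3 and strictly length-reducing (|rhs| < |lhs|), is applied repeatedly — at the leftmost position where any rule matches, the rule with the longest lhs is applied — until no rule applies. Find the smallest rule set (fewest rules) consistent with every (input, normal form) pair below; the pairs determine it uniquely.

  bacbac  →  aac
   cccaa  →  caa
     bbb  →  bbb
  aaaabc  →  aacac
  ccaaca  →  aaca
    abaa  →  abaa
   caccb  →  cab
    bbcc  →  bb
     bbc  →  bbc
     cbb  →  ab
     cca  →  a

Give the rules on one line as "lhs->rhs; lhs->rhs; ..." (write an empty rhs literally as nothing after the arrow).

aab->ca; bac->c; cb->a; cc->

  | bacbac => cbac => aac
  | cccaa => caa
  | bbb
  | aaaabc => aacac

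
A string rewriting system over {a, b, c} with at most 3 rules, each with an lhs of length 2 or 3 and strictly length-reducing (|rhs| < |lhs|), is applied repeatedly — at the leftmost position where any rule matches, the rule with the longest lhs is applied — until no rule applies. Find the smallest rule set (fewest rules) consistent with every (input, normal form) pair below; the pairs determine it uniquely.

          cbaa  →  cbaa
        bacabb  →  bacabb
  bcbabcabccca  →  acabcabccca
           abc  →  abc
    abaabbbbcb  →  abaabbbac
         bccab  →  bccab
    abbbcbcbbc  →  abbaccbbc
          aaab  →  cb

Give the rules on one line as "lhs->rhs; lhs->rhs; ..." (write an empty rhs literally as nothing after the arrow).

aaa->c; bcb->ac

  | cbaa
  | bacabb
  | bcbabcabccca => acabcabccca
  | abc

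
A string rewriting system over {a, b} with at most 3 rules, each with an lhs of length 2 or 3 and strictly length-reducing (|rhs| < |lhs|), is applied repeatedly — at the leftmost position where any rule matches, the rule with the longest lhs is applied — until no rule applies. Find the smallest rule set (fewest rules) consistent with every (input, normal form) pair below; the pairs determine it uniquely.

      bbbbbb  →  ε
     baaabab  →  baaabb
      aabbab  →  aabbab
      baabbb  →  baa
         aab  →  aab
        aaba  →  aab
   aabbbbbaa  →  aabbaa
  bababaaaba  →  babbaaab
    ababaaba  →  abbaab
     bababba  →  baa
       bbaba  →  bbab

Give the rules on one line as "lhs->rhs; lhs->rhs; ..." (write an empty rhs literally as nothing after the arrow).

  | bbbbbb => bbb => ε
  | baaabab => baaabb
  | aabbab
  | baabbb => baa

aba->ab; bbb->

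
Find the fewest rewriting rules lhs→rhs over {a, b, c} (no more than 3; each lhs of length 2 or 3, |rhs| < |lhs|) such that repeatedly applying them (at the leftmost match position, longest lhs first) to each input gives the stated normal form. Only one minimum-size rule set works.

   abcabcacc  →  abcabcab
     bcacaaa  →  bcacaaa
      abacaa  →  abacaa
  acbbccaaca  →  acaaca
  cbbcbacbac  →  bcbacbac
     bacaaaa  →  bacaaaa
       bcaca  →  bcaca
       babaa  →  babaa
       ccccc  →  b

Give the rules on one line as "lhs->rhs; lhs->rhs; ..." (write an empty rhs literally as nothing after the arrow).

bb->c; cc->b

  | abcabcacc => abcabcab
  | bcacaaa
  | abacaa
  | acbbccaaca => accccaaca => abccaaca => abbaaca => acaaca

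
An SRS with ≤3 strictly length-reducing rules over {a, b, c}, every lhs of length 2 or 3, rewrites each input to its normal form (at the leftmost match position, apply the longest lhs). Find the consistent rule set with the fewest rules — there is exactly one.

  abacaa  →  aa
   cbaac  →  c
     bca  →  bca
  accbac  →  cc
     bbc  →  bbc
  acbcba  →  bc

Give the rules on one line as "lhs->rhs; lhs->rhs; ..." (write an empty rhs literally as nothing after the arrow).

ac->; ba->

  | abacaa => acaa => aa
  | cbaac => cac => c
  | bca
  | accbac => cbac => cc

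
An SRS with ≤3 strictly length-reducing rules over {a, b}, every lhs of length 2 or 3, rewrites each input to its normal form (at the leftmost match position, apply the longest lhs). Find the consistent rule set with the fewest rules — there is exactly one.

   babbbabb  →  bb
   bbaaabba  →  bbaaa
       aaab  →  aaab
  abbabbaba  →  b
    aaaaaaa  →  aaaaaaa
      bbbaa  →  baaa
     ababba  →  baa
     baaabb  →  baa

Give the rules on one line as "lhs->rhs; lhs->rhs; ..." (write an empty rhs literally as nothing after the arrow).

aba->b; abb->; bbb->ba

  | babbbabb => bbabb => bb
  | bbaaabba => bbaaa
  | aaab
  | abbabbaba => abbaba => aba => b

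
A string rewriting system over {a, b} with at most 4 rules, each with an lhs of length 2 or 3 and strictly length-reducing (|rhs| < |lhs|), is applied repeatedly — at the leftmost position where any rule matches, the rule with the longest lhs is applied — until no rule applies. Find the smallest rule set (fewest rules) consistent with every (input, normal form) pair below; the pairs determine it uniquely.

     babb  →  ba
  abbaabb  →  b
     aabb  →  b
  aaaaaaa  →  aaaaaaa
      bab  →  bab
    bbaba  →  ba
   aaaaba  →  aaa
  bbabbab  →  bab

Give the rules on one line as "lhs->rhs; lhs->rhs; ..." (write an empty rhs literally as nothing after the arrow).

aab->; aba->a; bb->; bba->ba

  | babb => ba
  | abbaabb => abaabb => aabb => b
  | aabb => b
  | aaaaaaa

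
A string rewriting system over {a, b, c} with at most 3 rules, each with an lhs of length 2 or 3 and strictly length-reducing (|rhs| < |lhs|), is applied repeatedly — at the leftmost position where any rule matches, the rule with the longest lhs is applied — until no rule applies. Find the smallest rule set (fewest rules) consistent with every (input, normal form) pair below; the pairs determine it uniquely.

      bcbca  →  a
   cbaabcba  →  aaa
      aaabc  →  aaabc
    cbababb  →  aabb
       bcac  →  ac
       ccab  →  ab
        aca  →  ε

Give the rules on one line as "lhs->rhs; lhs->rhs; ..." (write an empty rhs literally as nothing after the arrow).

  | bcbca => bcba => bca => ba => a
  | cbaabcba => caabcba => aabcba => aabca => aaba => aaa
  | aaabc
  | cbababb => cababb => ababb => aabb

aca->; ba->a; ca->a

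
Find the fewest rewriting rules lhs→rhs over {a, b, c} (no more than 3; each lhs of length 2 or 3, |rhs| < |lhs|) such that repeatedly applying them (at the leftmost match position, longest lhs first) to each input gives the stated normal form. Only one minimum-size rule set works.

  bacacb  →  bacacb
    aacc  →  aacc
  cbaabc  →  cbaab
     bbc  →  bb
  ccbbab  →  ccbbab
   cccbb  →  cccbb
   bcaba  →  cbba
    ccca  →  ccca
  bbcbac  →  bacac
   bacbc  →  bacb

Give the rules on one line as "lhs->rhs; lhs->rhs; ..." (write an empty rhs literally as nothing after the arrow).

  | bacacb
  | aacc
  | cbaabc => cbaab
  | bbc => bb

bc->b; bca->cb; bcb->ac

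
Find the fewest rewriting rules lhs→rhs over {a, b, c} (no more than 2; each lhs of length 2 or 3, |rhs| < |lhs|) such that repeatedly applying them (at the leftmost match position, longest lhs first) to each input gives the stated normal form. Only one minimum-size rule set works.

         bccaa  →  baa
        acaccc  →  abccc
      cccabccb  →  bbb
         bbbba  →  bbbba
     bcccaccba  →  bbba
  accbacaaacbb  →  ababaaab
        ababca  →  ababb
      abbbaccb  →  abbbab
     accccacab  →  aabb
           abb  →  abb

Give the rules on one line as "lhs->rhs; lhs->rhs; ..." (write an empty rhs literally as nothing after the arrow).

  | bccaa => bcba => baa
  | acaccc => abccc
  | cccabccb => ccbbccb => cabccb => bbccb => bbca => bbb
  | bbbba

ca->b; cb->a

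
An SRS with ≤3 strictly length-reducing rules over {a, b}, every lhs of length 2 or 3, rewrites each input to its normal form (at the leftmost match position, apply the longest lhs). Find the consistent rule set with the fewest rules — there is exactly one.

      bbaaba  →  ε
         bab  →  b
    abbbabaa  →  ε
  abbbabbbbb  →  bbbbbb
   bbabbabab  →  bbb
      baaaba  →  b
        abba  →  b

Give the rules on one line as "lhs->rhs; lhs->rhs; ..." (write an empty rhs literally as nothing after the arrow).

aa->b; ab->a; ba->

  | bbaaba => baba => ba => ε
  | bab => b
  | abbbabaa => abbabaa => ababaa => aabaa => bbaa => ba => ε
  | abbbabbbbb => abbabbbbb => ababbbbb => aabbbbb => bbbbbb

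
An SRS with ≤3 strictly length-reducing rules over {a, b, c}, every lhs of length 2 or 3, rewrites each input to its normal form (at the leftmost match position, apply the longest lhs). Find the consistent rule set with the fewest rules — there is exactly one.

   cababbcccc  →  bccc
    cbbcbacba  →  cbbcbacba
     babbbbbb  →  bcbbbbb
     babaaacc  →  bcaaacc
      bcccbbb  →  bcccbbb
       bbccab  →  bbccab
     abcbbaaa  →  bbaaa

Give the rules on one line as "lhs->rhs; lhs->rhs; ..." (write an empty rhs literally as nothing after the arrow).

  | cababbcccc => cabcbcccc => cbcccc => bccc
  | cbbcbacba
  | babbbbbb => bcbbbbb
  | babaaacc => bcaaacc

abc->; bab->bc; cbc->b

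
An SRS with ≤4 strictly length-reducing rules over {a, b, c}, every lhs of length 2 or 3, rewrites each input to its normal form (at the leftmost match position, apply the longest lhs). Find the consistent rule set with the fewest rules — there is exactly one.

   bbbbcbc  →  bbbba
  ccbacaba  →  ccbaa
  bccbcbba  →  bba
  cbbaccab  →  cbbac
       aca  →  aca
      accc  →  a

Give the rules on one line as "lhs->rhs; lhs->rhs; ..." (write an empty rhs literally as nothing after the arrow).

  | bbbbcbc => bbbba
  | ccbacaba => ccbaa
  | bccbcbba => bcabba => bba
  | cbbaccab => cbbac

cab->; cbc->a; ccc->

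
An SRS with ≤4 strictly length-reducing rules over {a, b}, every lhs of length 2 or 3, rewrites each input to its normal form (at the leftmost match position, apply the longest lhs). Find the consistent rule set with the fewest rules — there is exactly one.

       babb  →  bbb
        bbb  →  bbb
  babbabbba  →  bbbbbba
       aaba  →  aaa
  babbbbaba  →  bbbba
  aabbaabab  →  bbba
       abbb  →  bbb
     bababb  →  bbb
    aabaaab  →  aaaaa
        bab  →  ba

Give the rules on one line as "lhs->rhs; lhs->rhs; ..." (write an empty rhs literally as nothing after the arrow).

  | babb => bbb
  | bbb
  | babbabbba => bbbabbba => bbbbbba
  | aaba => aaa

ab->a; abb->bb; baa->ab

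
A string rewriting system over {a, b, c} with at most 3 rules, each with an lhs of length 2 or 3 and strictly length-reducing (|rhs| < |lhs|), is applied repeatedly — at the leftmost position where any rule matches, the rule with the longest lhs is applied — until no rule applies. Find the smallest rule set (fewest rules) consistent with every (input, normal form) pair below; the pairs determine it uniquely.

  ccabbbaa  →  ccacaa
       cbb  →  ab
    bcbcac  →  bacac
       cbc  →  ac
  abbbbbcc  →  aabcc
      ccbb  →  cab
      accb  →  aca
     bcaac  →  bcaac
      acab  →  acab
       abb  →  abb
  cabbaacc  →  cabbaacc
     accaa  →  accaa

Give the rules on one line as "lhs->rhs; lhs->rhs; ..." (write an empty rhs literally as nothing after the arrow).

bbb->c; cb->a

  | ccabbbaa => ccacaa
  | cbb => ab
  | bcbcac => bacac
  | cbc => ac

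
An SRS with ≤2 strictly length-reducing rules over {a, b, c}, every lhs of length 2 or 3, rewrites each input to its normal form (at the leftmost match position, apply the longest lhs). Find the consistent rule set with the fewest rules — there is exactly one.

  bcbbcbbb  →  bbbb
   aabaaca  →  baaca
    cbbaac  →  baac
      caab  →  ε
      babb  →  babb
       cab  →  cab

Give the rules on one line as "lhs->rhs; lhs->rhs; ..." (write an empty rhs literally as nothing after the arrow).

  | bcbbcbbb => bbcbbb => bbbb
  | aabaaca => baaca
  | cbbaac => baac
  | caab => cb => ε

aab->b; cb->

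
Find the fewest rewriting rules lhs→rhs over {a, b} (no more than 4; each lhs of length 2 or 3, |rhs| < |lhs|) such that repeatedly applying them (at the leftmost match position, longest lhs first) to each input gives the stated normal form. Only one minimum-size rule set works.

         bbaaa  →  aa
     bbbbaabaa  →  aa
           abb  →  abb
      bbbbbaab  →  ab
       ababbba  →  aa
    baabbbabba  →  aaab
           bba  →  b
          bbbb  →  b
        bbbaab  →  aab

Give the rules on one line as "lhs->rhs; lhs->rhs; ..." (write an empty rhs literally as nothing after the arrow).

  | bbaaa => baa => aa
  | bbbbaabaa => baabaa => aabaa => abaa => baa => aa
  | abb
  | bbbbbaab => bbaab => bab => ab

aba->ba; ba->a; bba->b; bbb->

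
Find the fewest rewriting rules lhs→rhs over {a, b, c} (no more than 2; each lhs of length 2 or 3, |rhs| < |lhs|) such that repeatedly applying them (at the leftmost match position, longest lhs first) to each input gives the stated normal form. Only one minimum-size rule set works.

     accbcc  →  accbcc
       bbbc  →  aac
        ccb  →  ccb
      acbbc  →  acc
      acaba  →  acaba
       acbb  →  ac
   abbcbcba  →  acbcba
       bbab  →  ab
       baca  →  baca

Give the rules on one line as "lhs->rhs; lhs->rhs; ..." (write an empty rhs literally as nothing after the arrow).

  | accbcc
  | bbbc => aac
  | ccb
  | acbbc => acc

bb->; bbb->aa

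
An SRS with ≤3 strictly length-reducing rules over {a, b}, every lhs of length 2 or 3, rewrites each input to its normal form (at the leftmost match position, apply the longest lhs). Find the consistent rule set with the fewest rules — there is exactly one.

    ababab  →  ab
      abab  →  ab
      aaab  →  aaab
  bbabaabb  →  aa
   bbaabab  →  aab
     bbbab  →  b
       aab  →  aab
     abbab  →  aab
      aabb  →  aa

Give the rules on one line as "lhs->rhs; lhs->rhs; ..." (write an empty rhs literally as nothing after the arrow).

  | ababab => abab => ab
  | abab => ab
  | aaab
  | bbabaabb => abaabb => aabb => aa

ba->; bb->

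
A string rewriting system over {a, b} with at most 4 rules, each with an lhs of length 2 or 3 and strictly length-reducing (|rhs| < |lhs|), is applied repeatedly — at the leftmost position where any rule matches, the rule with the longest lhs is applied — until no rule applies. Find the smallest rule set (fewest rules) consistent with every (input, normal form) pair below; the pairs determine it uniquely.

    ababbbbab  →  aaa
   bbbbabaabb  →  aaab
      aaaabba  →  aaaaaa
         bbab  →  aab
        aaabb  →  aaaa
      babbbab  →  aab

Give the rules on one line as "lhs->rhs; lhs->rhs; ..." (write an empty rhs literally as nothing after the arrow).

  | ababbbbab => abbbbbab => ababbab => abbbab => abaab => aabb => aaa
  | bbbbabaabb => bababaabb => bbabaabb => aabaabb => aaabbb => aaaba => aaab
  | aaaabba => aaaaaa
  | bbab => aab

ba->b; baa->ab; bb->a; bbb->ba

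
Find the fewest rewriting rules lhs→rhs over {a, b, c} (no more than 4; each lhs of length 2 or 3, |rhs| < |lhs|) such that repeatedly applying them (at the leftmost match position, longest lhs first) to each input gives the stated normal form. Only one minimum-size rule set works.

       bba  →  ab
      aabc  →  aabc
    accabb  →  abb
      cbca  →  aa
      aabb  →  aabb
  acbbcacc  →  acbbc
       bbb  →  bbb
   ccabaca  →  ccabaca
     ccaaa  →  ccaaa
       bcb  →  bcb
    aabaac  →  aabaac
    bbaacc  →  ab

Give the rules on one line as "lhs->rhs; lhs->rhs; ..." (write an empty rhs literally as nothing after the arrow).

  | bba => ab
  | aabc
  | accabb => abb
  | cbca => aa

acc->; bba->ab; cbc->a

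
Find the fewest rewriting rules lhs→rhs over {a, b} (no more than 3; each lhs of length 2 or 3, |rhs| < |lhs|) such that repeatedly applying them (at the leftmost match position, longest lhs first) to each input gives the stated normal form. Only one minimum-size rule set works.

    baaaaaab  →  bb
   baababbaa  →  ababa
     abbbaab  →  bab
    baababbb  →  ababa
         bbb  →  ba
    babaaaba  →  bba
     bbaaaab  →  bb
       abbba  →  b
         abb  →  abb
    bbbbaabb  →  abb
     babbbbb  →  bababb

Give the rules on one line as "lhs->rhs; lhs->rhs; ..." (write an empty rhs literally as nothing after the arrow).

aa->b; baa->a; bbb->ba

  | baaaaaab => aaaaab => baaab => aab => bb
  | baababbaa => ababbaa => ababa
  | abbbaab => abaaab => aaab => bab
  | baababbb => ababbb => ababa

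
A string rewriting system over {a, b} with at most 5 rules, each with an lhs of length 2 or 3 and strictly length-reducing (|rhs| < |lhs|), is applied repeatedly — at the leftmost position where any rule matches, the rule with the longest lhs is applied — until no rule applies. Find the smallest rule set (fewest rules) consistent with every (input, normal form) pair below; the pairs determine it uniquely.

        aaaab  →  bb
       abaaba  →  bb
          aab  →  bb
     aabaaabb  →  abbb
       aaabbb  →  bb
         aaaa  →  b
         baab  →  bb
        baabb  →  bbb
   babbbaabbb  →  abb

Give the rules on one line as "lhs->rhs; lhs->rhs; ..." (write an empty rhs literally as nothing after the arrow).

  | aaaab => baab => bb
  | abaaba => abba => aab => bb
  | aab => bb
  | aabaaabb => bbaaabb => abaabb => abbb

aa->b; baa->b; bab->; bba->ab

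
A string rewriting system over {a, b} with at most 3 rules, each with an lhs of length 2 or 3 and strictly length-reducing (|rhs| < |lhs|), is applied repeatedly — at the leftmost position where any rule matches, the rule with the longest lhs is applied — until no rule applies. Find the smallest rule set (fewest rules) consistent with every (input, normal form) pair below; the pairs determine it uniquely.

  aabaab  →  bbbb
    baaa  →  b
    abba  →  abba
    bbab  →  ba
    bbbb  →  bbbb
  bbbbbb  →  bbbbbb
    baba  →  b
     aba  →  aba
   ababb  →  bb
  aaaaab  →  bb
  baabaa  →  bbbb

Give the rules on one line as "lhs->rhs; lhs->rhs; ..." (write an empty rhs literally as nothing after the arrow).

aa->b; aaa->; bab->a

  | aabaab => bbaab => bbbb
  | baaa => b
  | abba
  | bbab => ba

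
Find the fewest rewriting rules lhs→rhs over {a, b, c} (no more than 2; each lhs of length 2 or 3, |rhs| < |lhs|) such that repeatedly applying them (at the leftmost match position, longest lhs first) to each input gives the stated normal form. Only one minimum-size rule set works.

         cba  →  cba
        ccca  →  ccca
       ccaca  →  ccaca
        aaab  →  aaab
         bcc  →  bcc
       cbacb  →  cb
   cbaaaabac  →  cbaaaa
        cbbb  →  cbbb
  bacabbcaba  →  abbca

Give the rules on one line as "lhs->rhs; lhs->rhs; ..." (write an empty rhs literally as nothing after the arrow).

bac->; cab->c

  | cba
  | ccca
  | ccaca
  | aaab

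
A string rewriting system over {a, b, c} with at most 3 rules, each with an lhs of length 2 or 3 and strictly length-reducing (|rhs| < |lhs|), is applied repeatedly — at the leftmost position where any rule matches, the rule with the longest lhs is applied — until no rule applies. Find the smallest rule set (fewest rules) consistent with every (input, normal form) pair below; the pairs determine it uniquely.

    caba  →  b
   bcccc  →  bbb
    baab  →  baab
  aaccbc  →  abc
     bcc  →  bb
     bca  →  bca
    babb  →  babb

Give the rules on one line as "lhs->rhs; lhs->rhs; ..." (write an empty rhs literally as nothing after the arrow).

  | caba => cc => b
  | bcccc => bbcc => bbb
  | baab
  | aaccbc => abc

aba->c; acc->; cc->b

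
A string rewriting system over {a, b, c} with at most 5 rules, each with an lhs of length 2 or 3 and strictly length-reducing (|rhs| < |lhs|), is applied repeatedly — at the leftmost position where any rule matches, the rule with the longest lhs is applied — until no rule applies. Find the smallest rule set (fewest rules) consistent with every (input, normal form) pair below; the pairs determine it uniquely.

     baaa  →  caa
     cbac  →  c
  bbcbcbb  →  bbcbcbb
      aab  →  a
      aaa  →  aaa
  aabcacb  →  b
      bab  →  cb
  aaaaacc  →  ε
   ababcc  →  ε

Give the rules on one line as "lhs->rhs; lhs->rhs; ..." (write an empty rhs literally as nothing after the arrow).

ab->; ac->c; ba->c; cc->

  | baaa => caa
  | cbac => ccc => c
  | bbcbcbb
  | aab => a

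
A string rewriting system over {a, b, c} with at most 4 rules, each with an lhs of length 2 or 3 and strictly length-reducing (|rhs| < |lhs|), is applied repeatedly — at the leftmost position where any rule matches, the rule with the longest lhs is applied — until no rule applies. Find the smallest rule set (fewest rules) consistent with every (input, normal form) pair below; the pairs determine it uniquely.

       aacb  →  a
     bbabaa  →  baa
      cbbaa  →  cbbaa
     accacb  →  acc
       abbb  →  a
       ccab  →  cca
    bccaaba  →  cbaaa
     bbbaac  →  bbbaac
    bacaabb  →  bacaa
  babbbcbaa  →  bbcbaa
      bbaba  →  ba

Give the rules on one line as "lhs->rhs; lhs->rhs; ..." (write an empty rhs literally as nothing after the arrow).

ab->a; acb->; bab->; bcc->cb

  | aacb => a
  | bbabaa => baa
  | cbbaa
  | accacb => acc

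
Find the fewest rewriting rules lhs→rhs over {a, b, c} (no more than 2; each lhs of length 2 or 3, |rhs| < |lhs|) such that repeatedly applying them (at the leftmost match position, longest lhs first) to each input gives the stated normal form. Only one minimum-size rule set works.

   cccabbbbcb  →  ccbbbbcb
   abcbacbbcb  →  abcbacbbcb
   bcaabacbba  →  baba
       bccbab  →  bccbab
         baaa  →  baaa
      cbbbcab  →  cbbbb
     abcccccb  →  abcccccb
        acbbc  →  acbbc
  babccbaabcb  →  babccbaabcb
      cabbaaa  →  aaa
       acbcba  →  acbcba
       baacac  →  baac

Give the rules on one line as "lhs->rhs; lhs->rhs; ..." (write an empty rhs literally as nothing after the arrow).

  | cccabbbbcb => ccbbbbcb
  | abcbacbbcb
  | bcaabacbba => babacbba => babaca => baba
  | bccbab

bba->a; ca->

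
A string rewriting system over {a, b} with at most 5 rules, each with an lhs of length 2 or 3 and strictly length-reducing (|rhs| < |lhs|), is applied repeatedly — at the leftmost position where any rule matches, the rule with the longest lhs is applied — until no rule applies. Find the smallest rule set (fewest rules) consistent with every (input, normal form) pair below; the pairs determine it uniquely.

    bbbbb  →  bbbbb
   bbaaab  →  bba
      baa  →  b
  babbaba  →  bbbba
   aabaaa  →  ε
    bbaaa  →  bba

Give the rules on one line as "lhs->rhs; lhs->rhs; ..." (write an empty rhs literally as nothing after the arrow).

aa->; aab->a; ab->a; aba->bb

  | bbbbb
  | bbaaab => bbab => bba
  | baa => b
  | babbaba => bababa => bbbba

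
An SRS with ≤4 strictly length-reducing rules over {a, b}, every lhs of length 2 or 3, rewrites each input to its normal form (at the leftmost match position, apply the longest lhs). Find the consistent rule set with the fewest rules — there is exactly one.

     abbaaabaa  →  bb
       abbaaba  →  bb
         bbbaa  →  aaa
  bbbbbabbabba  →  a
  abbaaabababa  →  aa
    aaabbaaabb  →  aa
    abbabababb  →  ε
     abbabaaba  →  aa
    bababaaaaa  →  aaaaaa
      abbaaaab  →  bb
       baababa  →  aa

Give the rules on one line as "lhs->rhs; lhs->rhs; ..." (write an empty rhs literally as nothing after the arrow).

ab->; ba->b; bbb->a

  | abbaaabaa => baaabaa => baabaa => babaa => bbaa => bba => bb
  | abbaaba => baaba => baba => bba => bb
  | bbbaa => aaa
  | bbbbbabbabba => abbabbabba => babbabba => bbbabba => aabba => aba => a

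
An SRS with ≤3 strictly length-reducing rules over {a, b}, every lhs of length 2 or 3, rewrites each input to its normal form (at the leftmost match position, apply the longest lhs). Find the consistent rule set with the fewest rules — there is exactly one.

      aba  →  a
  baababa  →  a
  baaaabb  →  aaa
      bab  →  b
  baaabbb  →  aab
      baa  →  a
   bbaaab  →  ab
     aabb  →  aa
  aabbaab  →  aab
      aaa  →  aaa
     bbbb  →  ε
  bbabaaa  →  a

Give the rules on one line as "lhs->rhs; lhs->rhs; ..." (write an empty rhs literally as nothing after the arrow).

ba->; bb->; bba->b

  | aba => a
  | baababa => ababa => aba => a
  | baaaabb => aaabb => aaa
  | bab => b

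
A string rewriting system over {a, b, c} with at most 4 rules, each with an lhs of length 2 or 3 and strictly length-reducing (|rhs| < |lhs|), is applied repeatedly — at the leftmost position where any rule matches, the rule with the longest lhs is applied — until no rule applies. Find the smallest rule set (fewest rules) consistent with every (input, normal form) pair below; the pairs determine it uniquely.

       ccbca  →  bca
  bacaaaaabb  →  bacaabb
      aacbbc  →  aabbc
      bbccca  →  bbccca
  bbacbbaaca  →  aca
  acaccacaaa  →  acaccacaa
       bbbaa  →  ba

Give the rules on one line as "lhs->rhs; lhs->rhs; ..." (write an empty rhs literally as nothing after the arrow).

  | ccbca => cbca => bca
  | bacaaaaabb => bacaaaabb => bacaaabb => bacaabb
  | aacbbc => aabbc
  | bbccca

aaa->aa; bba->; cb->b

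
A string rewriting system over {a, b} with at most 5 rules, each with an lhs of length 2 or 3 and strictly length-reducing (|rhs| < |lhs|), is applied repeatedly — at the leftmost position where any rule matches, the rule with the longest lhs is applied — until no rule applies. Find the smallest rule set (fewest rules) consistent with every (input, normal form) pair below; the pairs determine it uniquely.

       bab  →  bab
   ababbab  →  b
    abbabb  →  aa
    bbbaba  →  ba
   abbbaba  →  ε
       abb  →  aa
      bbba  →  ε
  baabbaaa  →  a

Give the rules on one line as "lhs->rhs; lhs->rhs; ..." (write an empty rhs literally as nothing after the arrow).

aaa->ba; aba->; bb->a; bba->

  | bab
  | ababbab => bbab => b
  | abbabb => abb => aa
  | bbbaba => ababa => ba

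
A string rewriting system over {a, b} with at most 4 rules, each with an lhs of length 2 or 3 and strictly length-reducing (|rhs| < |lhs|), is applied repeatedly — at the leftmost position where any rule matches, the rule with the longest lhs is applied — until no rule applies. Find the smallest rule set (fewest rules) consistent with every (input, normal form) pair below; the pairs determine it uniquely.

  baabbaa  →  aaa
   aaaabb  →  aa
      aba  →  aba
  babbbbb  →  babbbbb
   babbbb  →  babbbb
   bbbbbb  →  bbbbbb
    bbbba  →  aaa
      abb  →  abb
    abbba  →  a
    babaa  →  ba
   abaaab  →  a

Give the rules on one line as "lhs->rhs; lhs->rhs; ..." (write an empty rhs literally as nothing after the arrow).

  | baabbaa => bbaa => aaa
  | aaaabb => aaab => aa
  | aba
  | babbbbb

aab->a; baa->; bba->aa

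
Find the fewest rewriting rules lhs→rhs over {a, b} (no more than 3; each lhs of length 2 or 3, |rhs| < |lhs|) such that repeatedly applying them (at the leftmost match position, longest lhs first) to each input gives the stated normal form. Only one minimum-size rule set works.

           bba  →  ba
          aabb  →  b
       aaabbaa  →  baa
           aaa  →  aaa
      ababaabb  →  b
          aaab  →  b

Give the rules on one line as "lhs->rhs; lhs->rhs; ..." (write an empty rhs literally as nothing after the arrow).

ab->b; bb->b

  | bba => ba
  | aabb => abb => bb => b
  | aaabbaa => aabbaa => abbaa => bbaa => baa
  | aaa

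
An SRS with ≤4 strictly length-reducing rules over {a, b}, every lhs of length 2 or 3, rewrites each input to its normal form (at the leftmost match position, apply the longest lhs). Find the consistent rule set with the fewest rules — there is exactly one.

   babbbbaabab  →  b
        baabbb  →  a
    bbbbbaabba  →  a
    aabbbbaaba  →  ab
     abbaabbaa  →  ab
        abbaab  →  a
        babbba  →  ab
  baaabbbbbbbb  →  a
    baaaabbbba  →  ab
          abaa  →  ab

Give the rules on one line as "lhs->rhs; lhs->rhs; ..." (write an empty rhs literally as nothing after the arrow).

  | babbbbaabab => baabbaabab => bbbbaabab => abbaabab => aabab => bbab => b
  | baabbb => bbbbb => abbb => aab => bb => a
  | bbbbbaabba => abbbaabba => aabaabba => bbaabba => abba => a
  | aabbbbaaba => bbbbbaaba => abbbaaba => aabaaba => bbaaba => aba => ab

aa->b; aba->ab; bb->a; bba->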